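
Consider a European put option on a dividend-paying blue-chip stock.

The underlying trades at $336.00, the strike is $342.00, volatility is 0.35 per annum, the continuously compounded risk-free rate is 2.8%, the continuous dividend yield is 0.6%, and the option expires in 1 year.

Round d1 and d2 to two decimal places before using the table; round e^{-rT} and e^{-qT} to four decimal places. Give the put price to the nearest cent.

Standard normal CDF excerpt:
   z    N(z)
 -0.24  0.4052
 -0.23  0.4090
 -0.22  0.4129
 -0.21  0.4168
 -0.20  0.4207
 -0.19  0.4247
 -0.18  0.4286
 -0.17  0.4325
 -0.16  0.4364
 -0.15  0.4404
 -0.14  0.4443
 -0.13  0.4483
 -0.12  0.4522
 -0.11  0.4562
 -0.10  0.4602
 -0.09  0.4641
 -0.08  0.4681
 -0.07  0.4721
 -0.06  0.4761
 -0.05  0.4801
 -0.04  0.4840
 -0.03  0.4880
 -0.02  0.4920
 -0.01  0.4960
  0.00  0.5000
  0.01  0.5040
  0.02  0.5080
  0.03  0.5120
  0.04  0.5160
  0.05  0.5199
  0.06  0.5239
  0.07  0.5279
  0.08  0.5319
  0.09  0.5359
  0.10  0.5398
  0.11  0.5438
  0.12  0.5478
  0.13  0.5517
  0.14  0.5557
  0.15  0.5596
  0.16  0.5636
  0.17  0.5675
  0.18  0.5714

σ√T = 0.35 × 1.0000 = 0.3500
ln(S/K) + (r − q + σ²/2)T = ln(336/342) + (0.028 − 0.006 + 0.35²/2)·1 = -0.0177 + 0.0832 = 0.0656
d₁ = 0.0656 / 0.3500 = 0.1873 which rounds to 0.19
d₂ = d₁ − σ√T = 0.1873 − 0.3500 = -0.1627 which rounds to -0.16
exp(−qT) = exp(−0.006·1) = 0.9940;  exp(−rT) = exp(−0.028·1) = 0.9724
N(−d₂) = N(0.16) = 0.5636;  N(−d₁) = N(-0.19) = 0.4247
P = 342·0.9724·0.5636 − 336·0.9940·0.4247 = 187.4313 − 141.8430 = 45.5883

$45.59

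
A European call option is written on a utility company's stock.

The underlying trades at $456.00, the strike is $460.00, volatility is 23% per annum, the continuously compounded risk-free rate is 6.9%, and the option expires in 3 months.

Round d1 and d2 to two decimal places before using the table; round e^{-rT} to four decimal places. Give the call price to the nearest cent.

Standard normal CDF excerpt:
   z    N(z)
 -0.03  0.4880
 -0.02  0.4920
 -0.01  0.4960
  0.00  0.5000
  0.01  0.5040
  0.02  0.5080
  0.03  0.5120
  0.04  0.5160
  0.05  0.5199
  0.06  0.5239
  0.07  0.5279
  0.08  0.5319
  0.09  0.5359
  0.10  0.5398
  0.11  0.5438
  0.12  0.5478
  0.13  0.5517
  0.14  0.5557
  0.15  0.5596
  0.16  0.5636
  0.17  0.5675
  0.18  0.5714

σ√T = 0.23·√0.25 = 0.1150
d₁ = [ln(456/460) + (0.069 + 0.23²/2)·0.25] / 0.1150 = [-0.0087 + 0.0239] / 0.1150 = 0.1316 ⇒ 0.13
d₂ = d₁ − σ√T = 0.1316 − 0.1150 = 0.0166 ⇒ 0.02
exp(−rT) = exp(−0.069·0.25) = 0.9829
N(d₁) = N(0.13) = 0.5517;  N(d₂) = N(0.02) = 0.5080
C = 456·0.5517 − 460·0.9829·0.5080 = 251.5752 − 229.6841 = 21.8911

$21.89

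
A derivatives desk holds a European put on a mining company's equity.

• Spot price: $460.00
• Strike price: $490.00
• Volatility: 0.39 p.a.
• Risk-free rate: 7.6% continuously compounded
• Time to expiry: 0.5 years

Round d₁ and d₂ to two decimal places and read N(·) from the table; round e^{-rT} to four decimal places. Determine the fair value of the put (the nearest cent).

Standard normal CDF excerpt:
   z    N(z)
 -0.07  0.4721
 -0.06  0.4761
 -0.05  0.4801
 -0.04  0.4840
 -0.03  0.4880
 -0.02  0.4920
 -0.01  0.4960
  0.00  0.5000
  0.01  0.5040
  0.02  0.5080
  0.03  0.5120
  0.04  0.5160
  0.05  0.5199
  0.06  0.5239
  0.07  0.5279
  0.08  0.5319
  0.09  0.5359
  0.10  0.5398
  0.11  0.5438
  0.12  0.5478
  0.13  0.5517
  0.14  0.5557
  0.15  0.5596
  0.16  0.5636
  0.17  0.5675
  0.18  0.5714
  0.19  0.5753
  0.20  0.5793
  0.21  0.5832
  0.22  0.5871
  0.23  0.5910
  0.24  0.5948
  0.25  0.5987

σ√T = 0.39·√0.5 = 0.2758
ln(S/K) + (r + σ²/2)T = ln(460/490) + (0.076 + 0.39²/2)·0.5 = -0.0632 + 0.0760 = 0.0128
d₁ = 0.0128 / 0.2758 = 0.0466 which rounds to 0.05
d₂ = d₁ − σ√T = 0.0466 − 0.2758 = -0.2292 which rounds to -0.23
e^(−rT) = e^(−0.076·0.5) = 0.9627
P = 490·0.9627·N(0.23) − 460·N(-0.05) = 490·0.9627·0.5910 − 460·0.4801 = 278.7883 − 220.8460 = 57.9423

$57.94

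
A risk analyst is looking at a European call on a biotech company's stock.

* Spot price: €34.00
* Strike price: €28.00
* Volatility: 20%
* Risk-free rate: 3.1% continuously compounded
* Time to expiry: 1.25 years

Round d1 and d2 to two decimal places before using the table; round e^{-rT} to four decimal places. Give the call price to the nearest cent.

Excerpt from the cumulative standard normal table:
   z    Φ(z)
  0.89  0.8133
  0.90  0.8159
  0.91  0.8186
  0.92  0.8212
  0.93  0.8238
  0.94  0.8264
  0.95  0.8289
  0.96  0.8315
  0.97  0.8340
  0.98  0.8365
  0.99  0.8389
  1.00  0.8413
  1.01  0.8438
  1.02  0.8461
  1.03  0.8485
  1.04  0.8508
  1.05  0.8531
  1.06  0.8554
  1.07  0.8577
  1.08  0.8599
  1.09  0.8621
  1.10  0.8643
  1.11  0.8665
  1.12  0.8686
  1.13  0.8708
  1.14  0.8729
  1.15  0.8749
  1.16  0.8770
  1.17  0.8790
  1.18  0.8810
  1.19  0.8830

σ√T = 0.2·√1.25 = 0.2236
d₁ = [ln(34/28) + (0.031 + ½·0.2²)·1.25] / (σ√T) = (0.1942 + 0.0638) / 0.2236 = 1.1534 ⇒ 1.15
d₂ = 1.1534 − 0.2236 = 0.9298 ⇒ 0.93
e^(−rT) = e^(−0.031·1.25) = 0.9620
N(d₁) = N(1.15) = 0.8749;  N(d₂) = N(0.93) = 0.8238
C = 34·0.8749 − 28·0.9620·0.8238 = 29.7466 − 22.1899 = 7.5567

€7.56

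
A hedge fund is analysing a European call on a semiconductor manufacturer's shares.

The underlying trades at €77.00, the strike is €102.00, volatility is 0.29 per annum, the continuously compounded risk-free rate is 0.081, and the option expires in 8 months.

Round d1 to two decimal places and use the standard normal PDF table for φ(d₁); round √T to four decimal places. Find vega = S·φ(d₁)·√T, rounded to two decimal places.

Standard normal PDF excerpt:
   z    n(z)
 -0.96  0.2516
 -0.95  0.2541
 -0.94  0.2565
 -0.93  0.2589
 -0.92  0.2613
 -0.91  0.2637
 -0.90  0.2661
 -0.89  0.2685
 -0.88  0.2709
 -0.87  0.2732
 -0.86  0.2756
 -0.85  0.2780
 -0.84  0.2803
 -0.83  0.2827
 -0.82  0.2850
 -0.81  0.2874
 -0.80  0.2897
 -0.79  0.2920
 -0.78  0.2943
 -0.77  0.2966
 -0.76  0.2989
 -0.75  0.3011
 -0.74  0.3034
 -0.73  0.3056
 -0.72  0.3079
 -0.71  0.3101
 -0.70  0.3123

T = 0.6667;  σ√T = 0.2368
d₁ = [ln(77/102) + (0.081 + ½·0.29²)·0.6667] / (σ√T) = (-0.2812 + 0.0820) / 0.2368 = -0.8410 which rounds to -0.84
√T = √0.6667 = 0.8165
φ(d₁) = φ(-0.84) = 0.2803
vega = S·φ(d₁)·√T = 77·0.2803·0.8165 = 17.6226

17.62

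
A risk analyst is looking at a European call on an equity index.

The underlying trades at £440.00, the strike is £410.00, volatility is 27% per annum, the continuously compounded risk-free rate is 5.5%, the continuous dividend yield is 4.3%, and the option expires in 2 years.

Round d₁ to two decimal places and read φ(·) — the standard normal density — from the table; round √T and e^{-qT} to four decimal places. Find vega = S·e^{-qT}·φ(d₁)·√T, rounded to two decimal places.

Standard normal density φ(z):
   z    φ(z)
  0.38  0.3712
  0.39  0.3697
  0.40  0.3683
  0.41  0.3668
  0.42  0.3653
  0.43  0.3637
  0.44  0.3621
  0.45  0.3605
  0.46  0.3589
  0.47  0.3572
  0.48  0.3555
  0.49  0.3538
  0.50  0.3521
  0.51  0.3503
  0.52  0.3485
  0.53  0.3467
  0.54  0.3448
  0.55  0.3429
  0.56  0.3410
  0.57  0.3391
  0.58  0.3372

σ√T = 0.27·√2 = 0.3818
d₁ = [ln(440/410) + (0.055 − 0.043 + 0.27²/2)·2] / 0.3818 = [0.0706 + 0.0969] / 0.3818 = 0.4387 which rounds to 0.44
√T = √2 = 1.4142
φ(d₁) = φ(0.44) = 0.3621
e^(−qT) = e^(−0.043·2) = 0.9176
vega = S·e^(−qT)·φ(d₁)·√T = 440·0.9176·0.3621·1.4142 = 206.7500

206.75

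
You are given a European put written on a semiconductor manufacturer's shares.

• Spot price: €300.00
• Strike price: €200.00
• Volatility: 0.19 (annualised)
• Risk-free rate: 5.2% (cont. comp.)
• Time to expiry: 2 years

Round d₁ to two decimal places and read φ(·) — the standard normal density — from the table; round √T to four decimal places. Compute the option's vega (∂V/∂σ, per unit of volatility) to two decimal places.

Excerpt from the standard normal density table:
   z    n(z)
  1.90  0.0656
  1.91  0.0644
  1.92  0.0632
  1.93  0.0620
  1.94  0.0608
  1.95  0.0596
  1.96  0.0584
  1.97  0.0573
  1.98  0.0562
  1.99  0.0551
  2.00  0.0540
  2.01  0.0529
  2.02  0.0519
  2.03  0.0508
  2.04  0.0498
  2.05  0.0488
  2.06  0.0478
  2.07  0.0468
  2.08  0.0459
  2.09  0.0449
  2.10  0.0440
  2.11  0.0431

T = 2;  σ√T = 0.2687
d₁ = [ln(300/200) + (0.052 + 0.19²/2)·2] / 0.2687 = [0.4055 + 0.1401] / 0.2687 = 2.0304 ⇒ 2.03
√T = √2 = 1.4142
φ(d₁) = φ(2.03) = 0.0508
vega = S·φ(d₁)·√T = 300·0.0508·1.4142 = 21.5524

21.55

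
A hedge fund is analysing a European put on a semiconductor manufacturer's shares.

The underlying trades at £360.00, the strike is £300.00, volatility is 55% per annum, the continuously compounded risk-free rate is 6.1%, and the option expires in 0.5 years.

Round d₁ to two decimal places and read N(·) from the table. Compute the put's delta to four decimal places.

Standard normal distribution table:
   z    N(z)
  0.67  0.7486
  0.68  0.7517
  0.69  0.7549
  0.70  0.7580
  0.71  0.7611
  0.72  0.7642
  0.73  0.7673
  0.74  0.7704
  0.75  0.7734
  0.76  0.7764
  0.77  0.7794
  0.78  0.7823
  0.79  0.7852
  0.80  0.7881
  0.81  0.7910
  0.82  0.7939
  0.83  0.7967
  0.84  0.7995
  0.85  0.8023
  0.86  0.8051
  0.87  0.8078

T = 0.5;  σ√T = 0.3889
d₁ = [ln(360/300) + (0.061 + 0.55²/2)·0.5] / 0.3889 = [0.1823 + 0.1061] / 0.3889 = 0.7417 which rounds to 0.74
N(d₁) = N(0.74) = 0.7704
Δ_put = N(d₁) − 1 = 0.7704 − 1 = -0.2296

-0.2296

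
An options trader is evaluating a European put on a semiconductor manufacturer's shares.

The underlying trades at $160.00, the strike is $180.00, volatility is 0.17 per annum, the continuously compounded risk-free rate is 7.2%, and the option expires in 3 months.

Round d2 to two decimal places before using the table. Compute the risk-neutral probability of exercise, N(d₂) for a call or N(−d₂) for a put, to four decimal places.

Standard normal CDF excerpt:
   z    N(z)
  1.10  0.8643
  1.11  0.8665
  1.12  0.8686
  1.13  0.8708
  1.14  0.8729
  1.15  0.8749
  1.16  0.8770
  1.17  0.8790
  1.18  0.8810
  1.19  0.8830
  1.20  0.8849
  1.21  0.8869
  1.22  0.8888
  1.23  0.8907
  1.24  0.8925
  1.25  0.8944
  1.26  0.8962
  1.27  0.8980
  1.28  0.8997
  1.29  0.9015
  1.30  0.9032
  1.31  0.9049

σ√T = 0.17 × 0.5000 = 0.0850
ln(S/K) + (r + σ²/2)T = ln(160/180) + (0.072 + 0.17²/2)·0.25 = -0.1178 + 0.0216 = -0.0962
d₁ = -0.0962 / 0.0850 = -1.1314 ⇒ -1.13
d₂ = d₁ − σ√T = -1.1314 − 0.0850 = -1.2164 ⇒ -1.22
Pr(exercise) under Q = N(−d₂) = N(1.22) = 0.8888

0.8888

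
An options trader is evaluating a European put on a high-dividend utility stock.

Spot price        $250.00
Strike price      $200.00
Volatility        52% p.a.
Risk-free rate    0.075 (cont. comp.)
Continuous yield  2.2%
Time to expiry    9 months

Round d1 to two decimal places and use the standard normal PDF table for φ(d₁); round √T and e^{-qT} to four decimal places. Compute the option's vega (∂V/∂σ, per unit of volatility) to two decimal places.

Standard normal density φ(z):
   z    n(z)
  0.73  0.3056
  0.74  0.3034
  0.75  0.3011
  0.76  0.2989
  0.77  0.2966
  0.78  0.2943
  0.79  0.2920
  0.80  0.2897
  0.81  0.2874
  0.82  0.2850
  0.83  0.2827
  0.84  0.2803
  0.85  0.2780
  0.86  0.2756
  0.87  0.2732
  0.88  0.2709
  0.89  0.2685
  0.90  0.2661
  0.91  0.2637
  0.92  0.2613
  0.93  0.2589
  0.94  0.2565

61.20

σ√T = 0.52·√0.75 = 0.4503
d₁ = [ln(250/200) + (0.075 − 0.022 + 0.52²/2)·0.75] / 0.4503 = [0.2231 + 0.1411] / 0.4503 = 0.8089 ⇒ 0.81
√T = √0.75 = 0.8660
φ(d₁) = φ(0.81) = 0.2874
e^(−qT) = e^(−0.022·0.75) = 0.9836
vega = S·e^(−qT)·φ(d₁)·√T = 250·0.9836·0.2874·0.8660 = 61.2017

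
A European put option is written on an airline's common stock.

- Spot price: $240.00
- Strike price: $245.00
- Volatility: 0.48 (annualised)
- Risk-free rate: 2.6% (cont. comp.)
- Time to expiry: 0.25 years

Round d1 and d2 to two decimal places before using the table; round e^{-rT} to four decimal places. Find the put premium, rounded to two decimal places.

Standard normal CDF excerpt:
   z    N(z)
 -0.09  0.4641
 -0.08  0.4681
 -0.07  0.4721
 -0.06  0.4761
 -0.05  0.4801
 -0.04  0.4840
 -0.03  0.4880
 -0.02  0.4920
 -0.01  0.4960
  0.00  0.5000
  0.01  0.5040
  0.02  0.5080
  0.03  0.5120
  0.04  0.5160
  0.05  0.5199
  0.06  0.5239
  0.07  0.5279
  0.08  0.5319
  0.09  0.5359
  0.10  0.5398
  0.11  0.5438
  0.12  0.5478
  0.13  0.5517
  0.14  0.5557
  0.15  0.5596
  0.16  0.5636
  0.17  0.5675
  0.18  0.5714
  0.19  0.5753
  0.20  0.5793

T = 0.25;  σ√T = 0.2400
d₁ = [ln(240/245) + (0.026 + ½·0.48²)·0.25] / (σ√T) = (-0.0206 + 0.0353) / 0.2400 = 0.0612 → 0.06
d₂ = 0.0612 − 0.2400 = -0.1788 → -0.18
exp(−rT) = exp(−0.026·0.25) = 0.9935
N(−d₂) = N(0.18) = 0.5714;  N(−d₁) = N(-0.06) = 0.4761
P = 245·0.9935·0.5714 − 240·0.4761 = 139.0830 − 114.2640 = 24.8190

$24.82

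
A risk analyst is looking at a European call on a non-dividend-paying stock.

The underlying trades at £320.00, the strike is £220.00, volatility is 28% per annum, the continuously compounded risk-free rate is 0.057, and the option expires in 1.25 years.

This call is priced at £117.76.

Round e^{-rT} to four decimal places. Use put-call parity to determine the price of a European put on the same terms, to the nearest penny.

e^(−rT) = e^(−0.057·1.25) = 0.9312
Put-call parity: C − P = S − K·e^(−rT) = 320 − 220·0.9312 = 320 − 204.8640 = 115.1360
P = C − (C − P) = 117.76 − (115.1360) = 2.6240

£2.62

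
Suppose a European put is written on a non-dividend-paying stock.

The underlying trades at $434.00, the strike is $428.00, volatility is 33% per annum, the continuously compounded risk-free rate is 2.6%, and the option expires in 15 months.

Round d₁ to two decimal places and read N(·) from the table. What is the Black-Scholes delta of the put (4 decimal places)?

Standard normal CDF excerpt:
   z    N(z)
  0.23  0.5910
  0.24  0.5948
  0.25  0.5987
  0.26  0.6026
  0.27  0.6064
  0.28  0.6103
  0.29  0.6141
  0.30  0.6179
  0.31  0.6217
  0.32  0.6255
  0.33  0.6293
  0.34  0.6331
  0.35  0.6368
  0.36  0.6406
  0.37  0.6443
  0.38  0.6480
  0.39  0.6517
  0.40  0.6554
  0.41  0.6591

σ√T = 0.33·√1.25 = 0.3690
ln(S/K) + (r + σ²/2)T = ln(434/428) + (0.026 + 0.33²/2)·1.25 = 0.0139 + 0.1006 = 0.1145
d₁ = 0.1145 / 0.3690 = 0.3103 → 0.31
N(d₁) = N(0.31) = 0.6217
Δ_put = N(d₁) − 1 = 0.6217 − 1 = -0.3783

-0.3783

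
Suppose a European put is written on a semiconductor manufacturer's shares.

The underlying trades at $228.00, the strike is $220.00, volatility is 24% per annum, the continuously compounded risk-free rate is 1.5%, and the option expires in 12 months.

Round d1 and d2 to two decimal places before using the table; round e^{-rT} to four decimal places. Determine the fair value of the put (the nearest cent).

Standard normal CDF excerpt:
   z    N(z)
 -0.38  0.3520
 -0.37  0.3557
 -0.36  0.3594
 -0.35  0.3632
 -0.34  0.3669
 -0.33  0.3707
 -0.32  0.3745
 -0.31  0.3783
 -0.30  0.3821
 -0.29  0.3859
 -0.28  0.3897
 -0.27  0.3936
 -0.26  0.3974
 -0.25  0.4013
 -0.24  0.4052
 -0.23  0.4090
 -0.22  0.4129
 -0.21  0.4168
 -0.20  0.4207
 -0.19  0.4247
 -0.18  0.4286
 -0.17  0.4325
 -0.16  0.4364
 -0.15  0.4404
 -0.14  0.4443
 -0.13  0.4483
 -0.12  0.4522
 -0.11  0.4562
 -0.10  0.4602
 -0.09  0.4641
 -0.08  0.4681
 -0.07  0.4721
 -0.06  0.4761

$16.06

σ√T = 0.24 × 1.0000 = 0.2400
d₁ = [ln(228/220) + (0.015 + ½·0.24²)·1] / (σ√T) = (0.0357 + 0.0438) / 0.2400 = 0.3313 ≈ 0.33
d₂ = 0.3313 − 0.2400 = 0.0913 ≈ 0.09
e^(−rT) = e^(−0.015·1) = 0.9851
N(−d₂) = N(-0.09) = 0.4641;  N(−d₁) = N(-0.33) = 0.3707
P = 220·0.9851·0.4641 − 228·0.3707 = 100.5807 − 84.5196 = 16.0611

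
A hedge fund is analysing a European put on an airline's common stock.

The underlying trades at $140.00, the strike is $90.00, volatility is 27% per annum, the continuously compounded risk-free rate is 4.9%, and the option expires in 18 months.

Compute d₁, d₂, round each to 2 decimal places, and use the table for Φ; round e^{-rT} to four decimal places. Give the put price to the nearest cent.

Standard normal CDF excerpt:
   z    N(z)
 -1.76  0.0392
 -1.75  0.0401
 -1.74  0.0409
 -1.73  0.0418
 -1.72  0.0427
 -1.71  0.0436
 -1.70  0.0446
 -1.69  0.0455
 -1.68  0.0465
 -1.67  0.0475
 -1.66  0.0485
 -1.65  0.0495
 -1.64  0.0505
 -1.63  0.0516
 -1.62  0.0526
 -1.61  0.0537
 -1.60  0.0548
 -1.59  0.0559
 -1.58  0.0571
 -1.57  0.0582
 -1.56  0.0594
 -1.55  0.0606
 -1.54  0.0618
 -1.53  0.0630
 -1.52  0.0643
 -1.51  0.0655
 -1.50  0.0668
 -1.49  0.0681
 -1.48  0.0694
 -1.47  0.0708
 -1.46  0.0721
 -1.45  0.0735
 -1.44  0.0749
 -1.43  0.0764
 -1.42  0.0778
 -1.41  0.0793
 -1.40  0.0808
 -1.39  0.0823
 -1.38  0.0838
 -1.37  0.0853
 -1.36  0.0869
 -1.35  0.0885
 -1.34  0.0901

T = 1.5;  σ√T = 0.3307
d₁ = [ln(140/90) + (0.049 + 0.27²/2)·1.5] / 0.3307 = [0.4418 + 0.1282] / 0.3307 = 1.7237 which rounds to 1.72
d₂ = d₁ − σ√T = 1.7237 − 0.3307 = 1.3931 which rounds to 1.39
exp(−rT) = exp(−0.049·1.5) = 0.9291
N(−d₂) = N(-1.39) = 0.0823;  N(−d₁) = N(-1.72) = 0.0427
P = 90·0.9291·0.0823 − 140·0.0427 = 6.8818 − 5.9780 = 0.9038

$0.90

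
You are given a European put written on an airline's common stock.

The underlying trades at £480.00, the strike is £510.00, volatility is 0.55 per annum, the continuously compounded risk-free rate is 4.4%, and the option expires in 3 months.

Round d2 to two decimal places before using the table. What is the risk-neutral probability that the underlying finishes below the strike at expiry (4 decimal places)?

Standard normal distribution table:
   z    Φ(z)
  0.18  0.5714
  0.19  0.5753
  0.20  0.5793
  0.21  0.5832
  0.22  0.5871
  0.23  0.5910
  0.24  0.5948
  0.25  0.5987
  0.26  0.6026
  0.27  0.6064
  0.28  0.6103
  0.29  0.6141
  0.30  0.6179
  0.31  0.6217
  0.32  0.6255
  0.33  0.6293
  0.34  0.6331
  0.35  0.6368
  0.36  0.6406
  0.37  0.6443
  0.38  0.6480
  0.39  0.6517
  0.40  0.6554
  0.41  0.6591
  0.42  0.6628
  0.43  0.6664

0.6255

σ√T = 0.55·√0.25 = 0.2750
d₁ = [ln(480/510) + (0.044 + ½·0.55²)·0.25] / (σ√T) = (-0.0606 + 0.0488) / 0.2750 = -0.0430 → -0.04
d₂ = -0.0430 − 0.2750 = -0.3180 → -0.32
Pr(exercise) under Q = N(−d₂) = N(0.32) = 0.6255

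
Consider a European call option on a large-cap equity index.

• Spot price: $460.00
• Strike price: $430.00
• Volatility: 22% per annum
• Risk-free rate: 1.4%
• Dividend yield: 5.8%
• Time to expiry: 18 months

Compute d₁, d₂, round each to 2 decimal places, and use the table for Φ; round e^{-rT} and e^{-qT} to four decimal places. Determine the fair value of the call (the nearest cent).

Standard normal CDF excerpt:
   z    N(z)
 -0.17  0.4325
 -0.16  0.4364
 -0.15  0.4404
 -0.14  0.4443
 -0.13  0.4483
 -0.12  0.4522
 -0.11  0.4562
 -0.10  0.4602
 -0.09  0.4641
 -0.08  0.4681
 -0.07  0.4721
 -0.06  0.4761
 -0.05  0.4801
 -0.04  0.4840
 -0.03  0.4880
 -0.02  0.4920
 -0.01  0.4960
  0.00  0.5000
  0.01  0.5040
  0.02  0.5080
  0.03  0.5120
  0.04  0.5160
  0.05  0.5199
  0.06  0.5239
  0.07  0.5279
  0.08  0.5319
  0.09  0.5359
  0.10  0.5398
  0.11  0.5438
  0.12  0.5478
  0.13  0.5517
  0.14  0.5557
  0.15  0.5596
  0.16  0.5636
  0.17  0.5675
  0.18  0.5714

T = 1.5;  σ√T = 0.2694
d₁ = [ln(460/430) + (0.014 − 0.058 + 0.22²/2)·1.5] / 0.2694 = [0.0674 − 0.0297] / 0.2694 = 0.1401 ≈ 0.14
d₂ = d₁ − σ√T = 0.1401 − 0.2694 = -0.1294 ≈ -0.13
exp(−qT) = exp(−0.058·1.5) = 0.9167;  exp(−rT) = exp(−0.014·1.5) = 0.9792
C = 460·0.9167·N(0.14) − 430·0.9792·N(-0.13) = 460·0.9167·0.5557 − 430·0.9792·0.4483 = 234.3287 − 188.7594 = 45.5693

$45.57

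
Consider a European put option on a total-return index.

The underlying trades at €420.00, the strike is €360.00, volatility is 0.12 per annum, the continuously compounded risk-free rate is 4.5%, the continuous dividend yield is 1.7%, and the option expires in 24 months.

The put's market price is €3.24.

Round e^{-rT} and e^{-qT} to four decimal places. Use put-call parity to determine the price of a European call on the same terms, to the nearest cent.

€80.21

exp(−qT) = exp(−0.017·2) = 0.9666;  exp(−rT) = exp(−0.045·2) = 0.9139
Put-call parity: C − P = S·e^(−qT) − K·e^(−rT) = 420·0.9666 − 360·0.9139 = 405.9720 − 329.0040 = 76.9680
C = P + (C − P) = 3.24 + (76.9680) = 80.2080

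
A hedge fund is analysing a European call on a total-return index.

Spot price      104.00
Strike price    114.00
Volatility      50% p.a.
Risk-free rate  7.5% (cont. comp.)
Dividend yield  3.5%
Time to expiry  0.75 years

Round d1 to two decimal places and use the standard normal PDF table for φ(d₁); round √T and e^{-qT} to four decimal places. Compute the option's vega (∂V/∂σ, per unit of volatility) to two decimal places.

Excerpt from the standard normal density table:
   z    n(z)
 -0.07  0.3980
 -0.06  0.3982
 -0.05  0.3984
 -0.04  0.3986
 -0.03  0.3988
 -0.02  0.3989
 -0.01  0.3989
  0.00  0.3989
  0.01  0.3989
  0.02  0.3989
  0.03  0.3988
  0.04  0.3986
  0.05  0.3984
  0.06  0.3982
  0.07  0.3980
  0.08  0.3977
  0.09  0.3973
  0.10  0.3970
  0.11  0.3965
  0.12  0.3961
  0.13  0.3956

34.92

T = 0.75;  σ√T = 0.4330
d₁ = [ln(104/114) + (0.075 − 0.035 + 0.5²/2)·0.75] / 0.4330 = [-0.0918 + 0.1237] / 0.4330 = 0.0738 ⇒ 0.07
√T = √0.75 = 0.8660
φ(d₁) = φ(0.07) = 0.3980
e^(−qT) = e^(−0.035·0.75) = 0.9741
vega = S·e^(−qT)·φ(d₁)·√T = 104·0.9741·0.3980·0.8660 = 34.9171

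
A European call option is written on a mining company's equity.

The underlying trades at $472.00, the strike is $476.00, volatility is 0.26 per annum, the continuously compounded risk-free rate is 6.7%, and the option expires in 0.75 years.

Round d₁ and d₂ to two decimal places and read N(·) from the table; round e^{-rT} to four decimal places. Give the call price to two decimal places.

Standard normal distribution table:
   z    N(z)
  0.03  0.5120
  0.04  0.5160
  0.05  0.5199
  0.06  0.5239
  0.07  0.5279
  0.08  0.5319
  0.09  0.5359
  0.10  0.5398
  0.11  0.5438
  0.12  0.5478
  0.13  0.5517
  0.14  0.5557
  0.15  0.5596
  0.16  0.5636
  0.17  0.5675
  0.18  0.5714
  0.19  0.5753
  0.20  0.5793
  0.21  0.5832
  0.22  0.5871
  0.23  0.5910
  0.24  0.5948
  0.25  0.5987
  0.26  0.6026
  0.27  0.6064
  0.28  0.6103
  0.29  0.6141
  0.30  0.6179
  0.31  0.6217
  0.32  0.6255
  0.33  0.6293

T = 0.75;  σ√T = 0.2252
d₁ = [ln(472/476) + (0.067 + ½·0.26²)·0.75] / (σ√T) = (-0.0084 + 0.0756) / 0.2252 = 0.2983 which rounds to 0.30
d₂ = 0.2983 − 0.2252 = 0.0731 which rounds to 0.07
exp(−rT) = exp(−0.067·0.75) = 0.9510
N(d₁) = N(0.30) = 0.6179;  N(d₂) = N(0.07) = 0.5279
C = 472·0.6179 − 476·0.9510·0.5279 = 291.6488 − 238.9677 = 52.6811

$52.68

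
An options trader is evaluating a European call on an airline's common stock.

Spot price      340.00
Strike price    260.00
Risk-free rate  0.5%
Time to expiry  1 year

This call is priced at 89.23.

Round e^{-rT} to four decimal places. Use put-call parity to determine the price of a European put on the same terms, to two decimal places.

7.93

exp(−rT) = exp(−0.005·1) = 0.9950
Put-call parity: C − P = S − K·e^(−rT) = 340 − 260·0.9950 = 340 − 258.7000 = 81.3000
P = C − (C − P) = 89.23 − (81.3000) = 7.9300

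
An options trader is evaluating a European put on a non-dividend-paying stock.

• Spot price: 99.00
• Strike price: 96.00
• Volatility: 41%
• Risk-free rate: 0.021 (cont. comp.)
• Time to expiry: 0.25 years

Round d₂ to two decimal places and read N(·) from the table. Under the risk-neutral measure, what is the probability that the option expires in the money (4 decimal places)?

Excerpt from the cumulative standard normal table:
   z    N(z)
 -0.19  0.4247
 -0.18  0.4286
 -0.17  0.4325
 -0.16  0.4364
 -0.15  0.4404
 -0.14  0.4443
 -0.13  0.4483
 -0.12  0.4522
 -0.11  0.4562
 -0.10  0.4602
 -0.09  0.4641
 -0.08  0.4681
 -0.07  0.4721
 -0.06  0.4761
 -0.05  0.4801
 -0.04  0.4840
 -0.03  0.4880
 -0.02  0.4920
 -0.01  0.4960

σ√T = 0.41·√0.25 = 0.2050
ln(S/K) + (r + σ²/2)T = ln(99/96) + (0.021 + 0.41²/2)·0.25 = 0.0308 + 0.0263 = 0.0570
d₁ = 0.0570 / 0.2050 = 0.2782 ≈ 0.28
d₂ = d₁ − σ√T = 0.2782 − 0.2050 = 0.0732 ≈ 0.07
Pr(exercise) under Q = N(−d₂) = N(-0.07) = 0.4721

0.4721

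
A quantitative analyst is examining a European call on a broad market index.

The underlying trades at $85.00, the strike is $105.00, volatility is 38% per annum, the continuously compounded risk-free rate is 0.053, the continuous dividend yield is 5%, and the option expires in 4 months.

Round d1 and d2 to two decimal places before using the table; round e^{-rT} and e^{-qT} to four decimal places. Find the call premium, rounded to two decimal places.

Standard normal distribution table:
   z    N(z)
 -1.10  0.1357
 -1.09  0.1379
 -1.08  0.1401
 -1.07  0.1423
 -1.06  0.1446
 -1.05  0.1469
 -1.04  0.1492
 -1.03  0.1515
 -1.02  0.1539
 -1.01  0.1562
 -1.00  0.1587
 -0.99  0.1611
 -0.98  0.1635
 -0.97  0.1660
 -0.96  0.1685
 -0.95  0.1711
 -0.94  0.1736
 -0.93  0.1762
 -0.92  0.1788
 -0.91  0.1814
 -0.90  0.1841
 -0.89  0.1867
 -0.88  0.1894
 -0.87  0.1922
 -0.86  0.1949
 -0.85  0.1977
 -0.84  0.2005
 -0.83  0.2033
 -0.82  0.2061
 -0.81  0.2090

σ√T = 0.38 × 0.5774 = 0.2194
d₁ = [ln(85/105) + (0.053 − 0.05 + ½·0.38²)·0.3333] / (σ√T) = (-0.2113 + 0.0251) / 0.2194 = -0.8489 ≈ -0.85
d₂ = -0.8489 − 0.2194 = -1.0683 ≈ -1.07
e^(−qT) = e^(−0.05·0.3333) = 0.9835;  e^(−rT) = e^(−0.053·0.3333) = 0.9825
C = 85·0.9835·N(-0.85) − 105·0.9825·N(-1.07) = 85·0.9835·0.1977 − 105·0.9825·0.1423 = 16.5272 − 14.6800 = 1.8472

$1.85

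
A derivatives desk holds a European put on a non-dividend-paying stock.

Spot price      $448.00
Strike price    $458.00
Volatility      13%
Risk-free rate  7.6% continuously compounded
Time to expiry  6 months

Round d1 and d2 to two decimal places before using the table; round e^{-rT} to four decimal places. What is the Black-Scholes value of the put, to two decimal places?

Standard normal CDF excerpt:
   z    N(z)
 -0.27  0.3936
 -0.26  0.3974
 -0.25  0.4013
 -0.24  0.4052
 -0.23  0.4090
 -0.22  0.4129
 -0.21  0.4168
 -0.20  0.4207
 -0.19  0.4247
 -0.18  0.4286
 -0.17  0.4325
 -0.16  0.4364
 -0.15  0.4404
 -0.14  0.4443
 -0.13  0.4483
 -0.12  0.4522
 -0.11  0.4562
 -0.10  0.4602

σ√T = 0.13 × 0.7071 = 0.0919
d₁ = [ln(448/458) + (0.076 + 0.13²/2)·0.5] / 0.0919 = [-0.0221 + 0.0422] / 0.0919 = 0.2192 ⇒ 0.22
d₂ = d₁ − σ√T = 0.2192 − 0.0919 = 0.1273 ⇒ 0.13
e^(−rT) = e^(−0.076·0.5) = 0.9627
N(−d₂) = N(-0.13) = 0.4483;  N(−d₁) = N(-0.22) = 0.4129
P = 458·0.9627·0.4483 − 448·0.4129 = 197.6629 − 184.9792 = 12.6837

$12.68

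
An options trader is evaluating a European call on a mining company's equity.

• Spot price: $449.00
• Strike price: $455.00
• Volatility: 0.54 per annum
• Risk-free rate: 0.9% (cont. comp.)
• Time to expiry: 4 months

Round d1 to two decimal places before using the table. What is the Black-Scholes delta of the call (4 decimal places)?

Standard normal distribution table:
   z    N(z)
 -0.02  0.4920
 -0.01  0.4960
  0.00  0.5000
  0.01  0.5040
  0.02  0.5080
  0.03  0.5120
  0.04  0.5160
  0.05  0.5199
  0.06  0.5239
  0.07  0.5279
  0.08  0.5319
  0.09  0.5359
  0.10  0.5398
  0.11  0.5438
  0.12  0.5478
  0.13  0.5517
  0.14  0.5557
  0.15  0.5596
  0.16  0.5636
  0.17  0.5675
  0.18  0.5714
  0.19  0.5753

0.5478

T = 0.3333;  σ√T = 0.3118
d₁ = [ln(449/455) + (0.009 + ½·0.54²)·0.3333] / (σ√T) = (-0.0133 + 0.0516) / 0.3118 = 0.1229 ⇒ 0.12
N(d₁) = N(0.12) = 0.5478
Δ_call = N(d₁) = 0.5478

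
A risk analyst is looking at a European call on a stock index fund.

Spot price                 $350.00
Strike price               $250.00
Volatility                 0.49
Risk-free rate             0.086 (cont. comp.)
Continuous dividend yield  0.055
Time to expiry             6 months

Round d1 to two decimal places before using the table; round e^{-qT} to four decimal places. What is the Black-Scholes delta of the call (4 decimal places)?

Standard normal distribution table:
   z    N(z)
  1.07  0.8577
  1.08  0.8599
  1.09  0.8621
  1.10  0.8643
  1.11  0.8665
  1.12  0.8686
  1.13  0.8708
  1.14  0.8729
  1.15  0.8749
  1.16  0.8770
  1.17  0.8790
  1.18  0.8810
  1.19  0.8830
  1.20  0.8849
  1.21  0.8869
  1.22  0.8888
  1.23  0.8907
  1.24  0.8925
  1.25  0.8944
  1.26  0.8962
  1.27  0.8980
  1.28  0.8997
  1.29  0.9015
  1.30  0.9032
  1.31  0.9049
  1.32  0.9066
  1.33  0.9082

T = 0.5;  σ√T = 0.3465
ln(S/K) + (r − q + σ²/2)T = ln(350/250) + (0.086 − 0.055 + 0.49²/2)·0.5 = 0.3365 + 0.0755 = 0.4120
d₁ = 0.4120 / 0.3465 = 1.1891 ⇒ 1.19
N(d₁) = N(1.19) = 0.8830
Δ_call = e^(−qT)·N(d₁) = 0.9729·0.8830 = 0.8591

0.8591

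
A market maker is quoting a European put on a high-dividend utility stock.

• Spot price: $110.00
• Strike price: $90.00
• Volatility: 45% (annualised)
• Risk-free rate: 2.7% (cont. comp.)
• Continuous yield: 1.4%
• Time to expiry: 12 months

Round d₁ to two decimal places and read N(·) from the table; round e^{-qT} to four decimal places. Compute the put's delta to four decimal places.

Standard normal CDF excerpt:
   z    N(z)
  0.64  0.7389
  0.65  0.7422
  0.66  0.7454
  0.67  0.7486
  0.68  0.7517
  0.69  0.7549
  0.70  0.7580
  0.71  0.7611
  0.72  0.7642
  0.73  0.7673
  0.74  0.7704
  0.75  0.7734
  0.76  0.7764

-0.2386

σ√T = 0.45·√1 = 0.4500
d₁ = [ln(110/90) + (0.027 − 0.014 + ½·0.45²)·1] / (σ√T) = (0.2007 + 0.1143) / 0.4500 = 0.6998 which rounds to 0.70
N(d₁) = N(0.70) = 0.7580
Δ_put = e^(−qT)·(N(d₁) − 1) = 0.9861·(0.7580 − 1) = -0.2386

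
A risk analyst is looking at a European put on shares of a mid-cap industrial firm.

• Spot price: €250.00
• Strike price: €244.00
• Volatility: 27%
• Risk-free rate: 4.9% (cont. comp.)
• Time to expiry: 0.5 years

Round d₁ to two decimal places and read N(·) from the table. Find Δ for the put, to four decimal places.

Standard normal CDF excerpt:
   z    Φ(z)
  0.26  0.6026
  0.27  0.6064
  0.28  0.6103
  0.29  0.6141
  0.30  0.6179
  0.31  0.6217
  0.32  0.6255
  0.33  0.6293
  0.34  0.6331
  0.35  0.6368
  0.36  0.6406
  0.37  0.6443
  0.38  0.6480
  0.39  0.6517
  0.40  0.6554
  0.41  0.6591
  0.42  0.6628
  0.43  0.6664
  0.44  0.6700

σ√T = 0.27·√0.5 = 0.1909
d₁ = [ln(250/244) + (0.049 + ½·0.27²)·0.5] / (σ√T) = (0.0243 + 0.0427) / 0.1909 = 0.3510 → 0.35
N(d₁) = N(0.35) = 0.6368
Δ_put = N(d₁) − 1 = 0.6368 − 1 = -0.3632

-0.3632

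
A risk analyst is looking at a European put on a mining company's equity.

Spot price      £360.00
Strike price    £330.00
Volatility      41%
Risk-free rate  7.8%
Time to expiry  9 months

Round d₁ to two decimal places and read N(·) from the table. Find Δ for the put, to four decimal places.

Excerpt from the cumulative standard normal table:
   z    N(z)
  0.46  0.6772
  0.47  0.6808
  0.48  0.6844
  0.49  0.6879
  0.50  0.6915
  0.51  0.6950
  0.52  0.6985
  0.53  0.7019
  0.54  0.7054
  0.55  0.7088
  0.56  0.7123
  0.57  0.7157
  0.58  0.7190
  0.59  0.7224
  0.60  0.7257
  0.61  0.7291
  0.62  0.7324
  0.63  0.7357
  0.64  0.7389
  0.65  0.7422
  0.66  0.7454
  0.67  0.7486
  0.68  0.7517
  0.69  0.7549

T = 0.75;  σ√T = 0.3551
d₁ = [ln(360/330) + (0.078 + ½·0.41²)·0.75] / (σ√T) = (0.0870 + 0.1215) / 0.3551 = 0.5873 ⇒ 0.59
N(d₁) = N(0.59) = 0.7224
Δ_put = N(d₁) − 1 = 0.7224 − 1 = -0.2776

-0.2776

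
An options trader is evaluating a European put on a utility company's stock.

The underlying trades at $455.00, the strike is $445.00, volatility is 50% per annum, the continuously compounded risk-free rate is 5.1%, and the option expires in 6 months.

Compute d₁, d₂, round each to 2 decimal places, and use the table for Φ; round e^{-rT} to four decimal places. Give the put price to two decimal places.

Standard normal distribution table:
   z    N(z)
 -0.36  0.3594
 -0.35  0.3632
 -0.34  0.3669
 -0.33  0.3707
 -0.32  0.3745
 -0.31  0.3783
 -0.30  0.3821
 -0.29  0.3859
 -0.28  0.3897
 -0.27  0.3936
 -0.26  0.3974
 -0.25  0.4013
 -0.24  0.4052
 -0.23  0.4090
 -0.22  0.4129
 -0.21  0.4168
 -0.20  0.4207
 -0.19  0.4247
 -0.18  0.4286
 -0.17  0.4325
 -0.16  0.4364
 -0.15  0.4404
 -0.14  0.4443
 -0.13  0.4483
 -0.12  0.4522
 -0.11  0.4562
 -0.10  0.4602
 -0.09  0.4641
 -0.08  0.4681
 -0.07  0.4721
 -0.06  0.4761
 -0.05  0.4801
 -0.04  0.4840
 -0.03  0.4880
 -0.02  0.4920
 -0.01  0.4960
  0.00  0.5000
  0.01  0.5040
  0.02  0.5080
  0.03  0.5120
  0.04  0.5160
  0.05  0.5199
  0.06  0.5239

$51.71

σ√T = 0.5 × 0.7071 = 0.3536
d₁ = [ln(455/445) + (0.051 + 0.5²/2)·0.5] / 0.3536 = [0.0222 + 0.0880] / 0.3536 = 0.3118 ⇒ 0.31
d₂ = d₁ − σ√T = 0.3118 − 0.3536 = -0.0418 ⇒ -0.04
exp(−rT) = exp(−0.051·0.5) = 0.9748
N(−d₂) = N(0.04) = 0.5160;  N(−d₁) = N(-0.31) = 0.3783
P = 445·0.9748·0.5160 − 455·0.3783 = 223.8336 − 172.1265 = 51.7071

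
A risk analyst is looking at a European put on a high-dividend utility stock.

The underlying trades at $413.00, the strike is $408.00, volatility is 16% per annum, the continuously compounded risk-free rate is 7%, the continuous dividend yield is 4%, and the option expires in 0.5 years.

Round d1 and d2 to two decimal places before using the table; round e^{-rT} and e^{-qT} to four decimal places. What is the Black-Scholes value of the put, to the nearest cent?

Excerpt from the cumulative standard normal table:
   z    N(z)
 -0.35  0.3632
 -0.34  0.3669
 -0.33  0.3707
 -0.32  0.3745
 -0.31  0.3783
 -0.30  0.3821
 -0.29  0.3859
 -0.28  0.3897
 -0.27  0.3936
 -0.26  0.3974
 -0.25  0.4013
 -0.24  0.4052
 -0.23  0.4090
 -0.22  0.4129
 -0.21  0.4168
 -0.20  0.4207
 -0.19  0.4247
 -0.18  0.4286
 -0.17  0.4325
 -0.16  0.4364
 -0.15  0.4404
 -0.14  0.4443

$14.17

σ√T = 0.16·√0.5 = 0.1131
d₁ = [ln(413/408) + (0.07 − 0.04 + 0.16²/2)·0.5] / 0.1131 = [0.0122 + 0.0214] / 0.1131 = 0.2968 ⇒ 0.30
d₂ = d₁ − σ√T = 0.2968 − 0.1131 = 0.1837 ⇒ 0.18
exp(−qT) = exp(−0.04·0.5) = 0.9802;  exp(−rT) = exp(−0.07·0.5) = 0.9656
P = 408·0.9656·N(-0.18) − 413·0.9802·N(-0.30) = 408·0.9656·0.4286 − 413·0.9802·0.3821 = 168.8533 − 154.6827 = 14.1706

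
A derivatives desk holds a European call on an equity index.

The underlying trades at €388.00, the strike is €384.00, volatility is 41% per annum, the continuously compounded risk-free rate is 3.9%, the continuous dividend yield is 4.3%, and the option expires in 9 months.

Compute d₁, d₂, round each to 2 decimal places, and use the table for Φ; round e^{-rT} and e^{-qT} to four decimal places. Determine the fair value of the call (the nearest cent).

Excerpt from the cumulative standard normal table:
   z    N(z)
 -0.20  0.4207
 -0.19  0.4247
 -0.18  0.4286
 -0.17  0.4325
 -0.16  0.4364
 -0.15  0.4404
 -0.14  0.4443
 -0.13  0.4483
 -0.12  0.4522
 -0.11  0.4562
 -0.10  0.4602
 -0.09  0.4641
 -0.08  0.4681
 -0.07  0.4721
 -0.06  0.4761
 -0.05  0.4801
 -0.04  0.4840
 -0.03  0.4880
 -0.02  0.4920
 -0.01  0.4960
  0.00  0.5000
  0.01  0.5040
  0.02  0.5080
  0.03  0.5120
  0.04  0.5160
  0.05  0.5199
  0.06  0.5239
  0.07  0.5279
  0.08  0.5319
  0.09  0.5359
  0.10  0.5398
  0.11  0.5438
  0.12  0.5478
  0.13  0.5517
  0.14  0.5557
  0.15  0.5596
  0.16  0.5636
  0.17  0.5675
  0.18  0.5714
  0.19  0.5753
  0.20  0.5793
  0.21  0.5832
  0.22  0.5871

€54.89

σ√T = 0.41·√0.75 = 0.3551
ln(S/K) + (r − q + σ²/2)T = ln(388/384) + (0.039 − 0.043 + 0.41²/2)·0.75 = 0.0104 + 0.0600 = 0.0704
d₁ = 0.0704 / 0.3551 = 0.1983 ≈ 0.20
d₂ = d₁ − σ√T = 0.1983 − 0.3551 = -0.1568 ≈ -0.16
e^(−qT) = e^(−0.043·0.75) = 0.9683;  e^(−rT) = e^(−0.039·0.75) = 0.9712
C = 388·0.9683·N(0.20) − 384·0.9712·N(-0.16) = 388·0.9683·0.5793 − 384·0.9712·0.4364 = 217.6432 − 162.7514 = 54.8919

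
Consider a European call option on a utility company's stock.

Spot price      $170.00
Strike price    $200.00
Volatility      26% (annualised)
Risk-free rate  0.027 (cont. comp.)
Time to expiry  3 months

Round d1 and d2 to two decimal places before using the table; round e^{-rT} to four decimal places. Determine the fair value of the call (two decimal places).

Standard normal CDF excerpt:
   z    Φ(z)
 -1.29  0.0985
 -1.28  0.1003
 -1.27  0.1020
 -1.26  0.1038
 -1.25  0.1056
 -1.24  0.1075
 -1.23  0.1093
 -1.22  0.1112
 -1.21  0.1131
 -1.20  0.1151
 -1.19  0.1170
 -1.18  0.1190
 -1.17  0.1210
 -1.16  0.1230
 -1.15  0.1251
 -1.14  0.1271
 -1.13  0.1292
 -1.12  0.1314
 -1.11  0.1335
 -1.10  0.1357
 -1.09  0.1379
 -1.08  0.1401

$1.34

T = 0.25;  σ√T = 0.1300
d₁ = [ln(170/200) + (0.027 + ½·0.26²)·0.25] / (σ√T) = (-0.1625 + 0.0152) / 0.1300 = -1.1332 which rounds to -1.13
d₂ = -1.1332 − 0.1300 = -1.2632 which rounds to -1.26
e^(−rT) = e^(−0.027·0.25) = 0.9933
N(d₁) = N(-1.13) = 0.1292;  N(d₂) = N(-1.26) = 0.1038
C = 170·0.1292 − 200·0.9933·0.1038 = 21.9640 − 20.6209 = 1.3431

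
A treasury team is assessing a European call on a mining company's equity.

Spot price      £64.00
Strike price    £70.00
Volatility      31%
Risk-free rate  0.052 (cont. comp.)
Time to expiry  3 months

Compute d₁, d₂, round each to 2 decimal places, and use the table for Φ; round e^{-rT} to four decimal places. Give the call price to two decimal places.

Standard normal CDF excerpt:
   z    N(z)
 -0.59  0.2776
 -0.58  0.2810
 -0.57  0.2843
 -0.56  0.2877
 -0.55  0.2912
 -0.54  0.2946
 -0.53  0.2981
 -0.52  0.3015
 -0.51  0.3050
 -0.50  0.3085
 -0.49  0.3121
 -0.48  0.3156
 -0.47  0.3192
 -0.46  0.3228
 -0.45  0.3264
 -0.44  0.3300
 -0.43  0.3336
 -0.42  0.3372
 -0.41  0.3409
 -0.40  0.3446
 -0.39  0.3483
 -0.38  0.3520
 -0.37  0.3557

σ√T = 0.31·√0.25 = 0.1550
d₁ = [ln(64/70) + (0.052 + 0.31²/2)·0.25] / 0.1550 = [-0.0896 + 0.0250] / 0.1550 = -0.4168 ⇒ -0.42
d₂ = d₁ − σ√T = -0.4168 − 0.1550 = -0.5718 ⇒ -0.57
exp(−rT) = exp(−0.052·0.25) = 0.9871
C = 64·N(-0.42) − 70·0.9871·N(-0.57) = 64·0.3372 − 70·0.9871·0.2843 = 21.5808 − 19.6443 = 1.9365

£1.94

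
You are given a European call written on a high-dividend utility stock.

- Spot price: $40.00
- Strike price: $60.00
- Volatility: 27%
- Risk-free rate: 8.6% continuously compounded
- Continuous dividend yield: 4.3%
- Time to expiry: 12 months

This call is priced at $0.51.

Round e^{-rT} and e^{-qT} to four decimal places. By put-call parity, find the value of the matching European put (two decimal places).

$17.25

e^(−qT) = e^(−0.043·1) = 0.9579;  e^(−rT) = e^(−0.086·1) = 0.9176
Put-call parity: C − P = S·e^(−qT) − K·e^(−rT) = 40·0.9579 − 60·0.9176 = 38.3160 − 55.0560 = -16.7400
P = C − (C − P) = 0.51 − (-16.7400) = 17.2500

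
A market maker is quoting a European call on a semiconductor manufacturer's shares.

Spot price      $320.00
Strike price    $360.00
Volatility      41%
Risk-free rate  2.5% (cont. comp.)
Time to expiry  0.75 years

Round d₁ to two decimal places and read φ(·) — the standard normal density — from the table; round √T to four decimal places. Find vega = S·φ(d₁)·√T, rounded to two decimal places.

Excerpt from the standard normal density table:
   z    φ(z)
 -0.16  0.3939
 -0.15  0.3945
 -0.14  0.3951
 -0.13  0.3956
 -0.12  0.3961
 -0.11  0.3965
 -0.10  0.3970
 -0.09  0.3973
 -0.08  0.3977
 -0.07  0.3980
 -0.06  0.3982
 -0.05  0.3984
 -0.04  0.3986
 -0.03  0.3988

σ√T = 0.41·√0.75 = 0.3551
ln(S/K) + (r + σ²/2)T = ln(320/360) + (0.025 + 0.41²/2)·0.75 = -0.1178 + 0.0818 = -0.0360
d₁ = -0.0360 / 0.3551 = -0.1014 ⇒ -0.10
√T = √0.75 = 0.8660
φ(d₁) = φ(-0.10) = 0.3970
vega = S·φ(d₁)·√T = 320·0.3970·0.8660 = 110.0166
(Call and put vega coincide under Black-Scholes.)

110.02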